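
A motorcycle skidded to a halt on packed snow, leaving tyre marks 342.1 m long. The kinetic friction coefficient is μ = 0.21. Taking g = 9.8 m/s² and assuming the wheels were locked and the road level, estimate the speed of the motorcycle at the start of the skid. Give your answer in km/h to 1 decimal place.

Initial speed ≈ 135.1 km/h

Deceleration a = μg = 0.21 × 9.8 = 2.058 m/s².
v = √(2a·d) = √(2 × 2.058 × 342.1) = √1408.084 = 37.5244 m/s.
= 37.5244 × 3.6 = 135.088 km/h.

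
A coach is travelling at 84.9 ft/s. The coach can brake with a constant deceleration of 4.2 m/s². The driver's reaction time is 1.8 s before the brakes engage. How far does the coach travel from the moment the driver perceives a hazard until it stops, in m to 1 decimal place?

84.9 ft/s × 0.3048 = 25.8775 m/s.
Reaction distance = v·t_r = 25.8775 × 1.8 = 46.580 m.
Braking distance = v²/(2a) = 25.8775² / (2 × 4.200) = 669.645 / 8.400 = 79.720 m.
Total = 46.580 + 79.720 = 126.300 m.

Total stopping distance ≈ 126.3 m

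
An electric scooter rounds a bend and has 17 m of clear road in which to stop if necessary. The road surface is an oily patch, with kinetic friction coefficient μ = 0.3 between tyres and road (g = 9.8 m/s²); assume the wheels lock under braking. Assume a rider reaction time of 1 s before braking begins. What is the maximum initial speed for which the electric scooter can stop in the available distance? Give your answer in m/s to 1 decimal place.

Maximum speed ≈ 7.5 m/s

a = μg = 0.3 × 9.8 = 2.940 m/s².
Stopping distance: v·t_r + v²/(2a) = 17 with t_r = 1 s and a = 2.940 m/s².
So v² + 5.880 v − 99.96 = 0.
Positive root: v = −a·t_r + √((a·t_r)² + 2a·d) = −2.940 + √(8.644 + 99.96) = 7.4813 m/s.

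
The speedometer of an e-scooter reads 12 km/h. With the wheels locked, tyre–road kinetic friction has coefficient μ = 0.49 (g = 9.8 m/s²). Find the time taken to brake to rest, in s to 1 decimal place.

12 km/h ÷ 3.6 = 3.3333 m/s.
a = μg = 0.49 × 9.8 = 4.802 m/s².
Braking time = v/a = 3.3333 / 4.802 = 0.694 s.

Braking time ≈ 0.7 s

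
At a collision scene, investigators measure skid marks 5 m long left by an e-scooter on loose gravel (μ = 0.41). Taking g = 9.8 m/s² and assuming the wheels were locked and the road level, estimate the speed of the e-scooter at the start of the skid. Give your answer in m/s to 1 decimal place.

Deceleration a = μg = 0.41 × 9.8 = 4.018 m/s².
v = √(2a·d) = √(2 × 4.018 × 5) = √40.180 = 6.3388 m/s.

Initial speed ≈ 6.3 m/s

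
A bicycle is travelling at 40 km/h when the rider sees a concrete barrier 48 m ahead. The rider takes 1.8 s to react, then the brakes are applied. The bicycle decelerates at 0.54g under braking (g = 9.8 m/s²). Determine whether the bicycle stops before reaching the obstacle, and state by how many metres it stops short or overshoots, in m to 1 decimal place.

40 km/h ÷ 3.6 = 11.1111 m/s.
a = 0.54 × 9.8 = 5.292 m/s².
Reaction distance = 11.1111 × 1.8 = 20.000 m.
Braking distance = v²/(2a) = 123.457 / 10.584 = 11.664 m.
Total stopping distance = 20.000 + 11.664 = 31.664 m, vs 48 m available — it stops with 48 − 31.664 = 16.336 m to spare.

Yes — it stops 16.3 m short of the obstacle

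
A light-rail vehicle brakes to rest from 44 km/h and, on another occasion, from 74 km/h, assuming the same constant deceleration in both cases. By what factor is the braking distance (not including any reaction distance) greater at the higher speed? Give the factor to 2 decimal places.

Braking distance d = v²/(2a), so with a fixed, d ∝ v².
Factor = (74/44)² = 1.6818² = 2.8285.

Factor ≈ 2.83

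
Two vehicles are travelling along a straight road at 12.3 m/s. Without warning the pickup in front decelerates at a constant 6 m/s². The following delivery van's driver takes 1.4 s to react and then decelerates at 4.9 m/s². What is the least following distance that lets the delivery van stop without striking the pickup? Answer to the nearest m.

Leader travels v²/(2a_L) = 151.290 / 12.000 = 12.607 m before stopping.
Follower covers v·t_r = 12.3000 × 1.4 = 17.220 m while reacting, then v²/(2a_F) = 151.290 / 9.800 = 15.438 m while braking, for a total of 17.220 + 15.438 = 32.658 m.
Since a_F ≤ a_L and the follower starts braking later, the follower is never slower than the leader, so the closest approach is when both have stopped.
Minimum gap = 32.658 − 12.607 = 20.051 m.

Minimum gap ≈ 20 m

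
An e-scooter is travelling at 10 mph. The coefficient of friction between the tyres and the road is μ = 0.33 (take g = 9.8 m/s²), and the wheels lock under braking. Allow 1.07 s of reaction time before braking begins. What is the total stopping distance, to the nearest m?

Total stopping distance ≈ 8 m

10 mph × 0.44704 = 4.4704 m/s.
a = μg = 0.33 × 9.8 = 3.234 m/s².
Reaction distance = v·t_r = 4.4704 × 1.07 = 4.783 m.
Braking distance = v²/(2a) = 4.4704² / (2 × 3.234) = 19.984 / 6.468 = 3.090 m.
Total = 4.783 + 3.090 = 7.873 m.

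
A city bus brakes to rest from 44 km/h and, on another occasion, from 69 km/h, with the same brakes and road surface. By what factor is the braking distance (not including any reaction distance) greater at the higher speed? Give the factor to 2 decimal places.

Factor ≈ 2.46

Braking distance d = v²/(2a), so with a fixed, d ∝ v².
Factor = (69/44)² = 1.5682² = 2.4593.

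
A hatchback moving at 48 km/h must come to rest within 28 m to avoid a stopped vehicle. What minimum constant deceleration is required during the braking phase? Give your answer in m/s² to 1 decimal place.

48 km/h ÷ 3.6 = 13.3333 m/s.
v² = 2a·d ⇒ a = v²/(2d) = 13.3333² / (2 × 28.000) = 177.777 / 56.000 = 3.1746 m/s².

Required deceleration ≈ 3.2 m/s²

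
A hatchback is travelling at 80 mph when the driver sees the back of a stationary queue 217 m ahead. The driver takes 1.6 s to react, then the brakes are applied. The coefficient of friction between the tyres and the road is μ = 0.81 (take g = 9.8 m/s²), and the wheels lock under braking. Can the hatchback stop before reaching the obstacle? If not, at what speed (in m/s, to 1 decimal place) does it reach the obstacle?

80 mph × 0.44704 = 35.7632 m/s.
a = μg = 0.81 × 9.8 = 7.938 m/s².
Reaction distance = 35.7632 × 1.6 = 57.221 m.
Braking distance = v²/(2a) = 1279.006 / 15.876 = 80.562 m.
Total stopping distance = 57.221 + 80.562 = 137.783 m, vs 217 m available — it stops with 217 − 137.783 = 79.217 m to spare.

Yes — it stops about 79.2 m short of the obstacle, so it never reaches it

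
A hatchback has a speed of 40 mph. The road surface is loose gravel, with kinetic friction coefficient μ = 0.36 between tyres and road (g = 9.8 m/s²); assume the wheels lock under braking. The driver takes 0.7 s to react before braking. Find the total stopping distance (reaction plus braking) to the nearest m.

Total stopping distance ≈ 58 m

40 mph × 0.44704 = 17.8816 m/s.
a = μg = 0.36 × 9.8 = 3.528 m/s².
Reaction distance = v·t_r = 17.8816 × 0.7 = 12.517 m.
Braking distance = v²/(2a) = 17.8816² / (2 × 3.528) = 319.752 / 7.056 = 45.316 m.
Total = 12.517 + 45.316 = 57.833 m.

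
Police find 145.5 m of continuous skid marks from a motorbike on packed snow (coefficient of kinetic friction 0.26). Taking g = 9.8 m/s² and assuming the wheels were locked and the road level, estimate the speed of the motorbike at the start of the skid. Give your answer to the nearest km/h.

Initial speed ≈ 98 km/h

Deceleration a = μg = 0.26 × 9.8 = 2.548 m/s².
v = √(2a·d) = √(2 × 2.548 × 145.5) = √741.468 = 27.2299 m/s.
= 27.2299 × 3.6 = 98.028 km/h.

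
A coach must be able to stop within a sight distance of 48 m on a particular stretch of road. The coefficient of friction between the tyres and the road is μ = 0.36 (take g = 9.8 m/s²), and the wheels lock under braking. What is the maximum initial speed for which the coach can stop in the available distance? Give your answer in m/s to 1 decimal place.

Maximum speed ≈ 18.4 m/s

a = μg = 0.36 × 9.8 = 3.528 m/s².
v²/(2a) = d ⇒ v = √(2 × 3.528 × 48) = √338.69 = 18.4035 m/s.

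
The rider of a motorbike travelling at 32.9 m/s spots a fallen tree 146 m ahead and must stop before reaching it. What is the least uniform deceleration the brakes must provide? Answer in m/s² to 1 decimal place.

v² = 2a·d ⇒ a = v²/(2d) = 32.9000² / (2 × 146.000) = 1082.410 / 292.000 = 3.7069 m/s².

Required deceleration ≈ 3.7 m/s²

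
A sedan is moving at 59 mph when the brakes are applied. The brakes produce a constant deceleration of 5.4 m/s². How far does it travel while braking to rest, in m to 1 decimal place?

Braking distance ≈ 64.4 m

59 mph × 0.44704 = 26.3754 m/s.
Braking distance = v²/(2a) = 26.3754² / (2 × 5.400) = 695.662 / 10.800 = 64.413 m.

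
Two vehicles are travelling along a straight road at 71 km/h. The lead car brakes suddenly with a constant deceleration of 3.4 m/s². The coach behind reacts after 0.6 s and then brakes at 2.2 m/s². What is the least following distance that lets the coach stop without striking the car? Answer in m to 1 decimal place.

Minimum gap ≈ 43.0 m

71 km/h ÷ 3.6 = 19.7222 m/s.
Leader travels v²/(2a_L) = 388.965 / 6.800 = 57.201 m before stopping.
Follower covers v·t_r = 19.7222 × 0.6 = 11.833 m while reacting, then v²/(2a_F) = 388.965 / 4.400 = 88.401 m while braking, for a total of 11.833 + 88.401 = 100.234 m.
Since a_F ≤ a_L and the follower starts braking later, the follower is never slower than the leader, so the closest approach is when both have stopped.
Minimum gap = 100.234 − 57.201 = 43.033 m.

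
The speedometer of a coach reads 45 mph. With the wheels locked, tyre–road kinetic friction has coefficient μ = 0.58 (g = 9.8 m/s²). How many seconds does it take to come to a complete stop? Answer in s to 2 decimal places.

Braking time ≈ 3.54 s

45 mph × 0.44704 = 20.1168 m/s.
a = μg = 0.58 × 9.8 = 5.684 m/s².
Braking time = v/a = 20.1168 / 5.684 = 3.539 s.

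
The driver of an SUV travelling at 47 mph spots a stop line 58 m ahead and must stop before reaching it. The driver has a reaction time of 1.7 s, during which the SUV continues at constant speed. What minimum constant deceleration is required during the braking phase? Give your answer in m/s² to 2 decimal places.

Required deceleration ≈ 9.91 m/s²

47 mph × 0.44704 = 21.0109 m/s.
Distance covered during reaction = 21.0109 × 1.7 = 35.719 m.
Distance available for braking: 58 − 35.719 = 22.281 m.
v² = 2a·d ⇒ a = v²/(2d) = 21.0109² / (2 × 22.281) = 441.458 / 44.562 = 9.9066 m/s².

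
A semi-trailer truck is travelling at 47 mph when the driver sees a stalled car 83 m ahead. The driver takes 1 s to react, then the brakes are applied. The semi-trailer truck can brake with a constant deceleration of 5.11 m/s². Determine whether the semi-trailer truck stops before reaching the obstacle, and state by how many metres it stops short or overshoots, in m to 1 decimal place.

Yes — it stops 18.8 m short of the obstacle

47 mph × 0.44704 = 21.0109 m/s.
Reaction distance = 21.0109 × 1 = 21.011 m.
Braking distance = v²/(2a) = 441.458 / 10.220 = 43.195 m.
Total stopping distance = 21.011 + 43.195 = 64.206 m, vs 83 m available — it stops with 83 − 64.206 = 18.794 m to spare.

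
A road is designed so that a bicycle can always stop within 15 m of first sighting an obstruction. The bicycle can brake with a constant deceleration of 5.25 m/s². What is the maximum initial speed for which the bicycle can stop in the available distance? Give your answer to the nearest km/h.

Maximum speed ≈ 45 km/h

v²/(2a) = d ⇒ v = √(2 × 5.250 × 15) = √157.50 = 12.5499 m/s.
12.5499 m/s × 3.6 = 45.180 km/h.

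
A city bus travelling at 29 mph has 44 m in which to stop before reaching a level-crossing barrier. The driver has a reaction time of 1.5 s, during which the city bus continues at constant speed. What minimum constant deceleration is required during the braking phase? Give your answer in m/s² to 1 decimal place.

Required deceleration ≈ 3.4 m/s²

29 mph × 0.44704 = 12.9642 m/s.
Distance covered during reaction = 12.9642 × 1.5 = 19.446 m.
Distance available for braking: 44 − 19.446 = 24.554 m.
v² = 2a·d ⇒ a = v²/(2d) = 12.9642² / (2 × 24.554) = 168.070 / 49.108 = 3.4225 m/s².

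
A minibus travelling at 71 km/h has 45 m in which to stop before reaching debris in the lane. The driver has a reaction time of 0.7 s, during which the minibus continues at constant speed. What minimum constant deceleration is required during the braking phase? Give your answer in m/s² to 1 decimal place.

Required deceleration ≈ 6.2 m/s²

71 km/h ÷ 3.6 = 19.7222 m/s.
Distance covered during reaction = 19.7222 × 0.7 = 13.806 m.
Distance available for braking: 45 − 13.806 = 31.194 m.
v² = 2a·d ⇒ a = v²/(2d) = 19.7222² / (2 × 31.194) = 388.965 / 62.388 = 6.2346 m/s².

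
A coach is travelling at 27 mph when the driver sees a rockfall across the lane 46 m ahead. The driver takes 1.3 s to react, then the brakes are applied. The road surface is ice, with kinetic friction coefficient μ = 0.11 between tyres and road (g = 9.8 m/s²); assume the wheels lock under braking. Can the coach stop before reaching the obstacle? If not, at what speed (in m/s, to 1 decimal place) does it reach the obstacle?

27 mph × 0.44704 = 12.0701 m/s.
a = μg = 0.11 × 9.8 = 1.078 m/s².
Reaction distance = 12.0701 × 1.3 = 15.691 m.
Braking distance needed to stop: v²/(2a) = 145.687 / 2.156 = 67.573 m, so total needed = 15.691 + 67.573 = 83.264 m > 46 m — it cannot stop.
Distance remaining when braking begins: 46 − 15.691 = 30.309 m.
v² = v₀² − 2a·d = 145.687 − 2 × 1.078 × 30.309 = 80.341 m²/s².
v = √80.341 = 8.963 m/s.

No — it strikes the obstacle at 9.0 m/s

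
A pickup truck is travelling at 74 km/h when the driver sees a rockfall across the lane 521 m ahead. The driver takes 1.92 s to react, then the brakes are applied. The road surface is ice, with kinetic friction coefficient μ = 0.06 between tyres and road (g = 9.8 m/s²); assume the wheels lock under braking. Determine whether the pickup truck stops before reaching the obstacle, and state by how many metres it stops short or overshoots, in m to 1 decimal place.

Yes — it stops 122.2 m short of the obstacle

74 km/h ÷ 3.6 = 20.5556 m/s.
a = μg = 0.06 × 9.8 = 0.588 m/s².
Reaction distance = 20.5556 × 1.92 = 39.467 m.
Braking distance = v²/(2a) = 422.533 / 1.176 = 359.297 m.
Total stopping distance = 39.467 + 359.297 = 398.764 m, vs 521 m available — it stops with 521 − 398.764 = 122.236 m to spare.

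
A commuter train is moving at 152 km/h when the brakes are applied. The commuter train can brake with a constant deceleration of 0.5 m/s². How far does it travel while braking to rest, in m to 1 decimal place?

152 km/h ÷ 3.6 = 42.2222 m/s.
Braking distance = v²/(2a) = 42.2222² / (2 × 0.500) = 1782.714 / 1.000 = 1782.714 m.

Braking distance ≈ 1782.7 m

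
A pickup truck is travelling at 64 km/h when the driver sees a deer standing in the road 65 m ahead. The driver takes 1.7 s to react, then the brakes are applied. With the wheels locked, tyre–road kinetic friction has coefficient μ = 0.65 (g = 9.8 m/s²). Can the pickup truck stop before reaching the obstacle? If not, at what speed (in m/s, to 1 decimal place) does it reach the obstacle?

Yes — it stops about 10.0 m short of the obstacle, so it never reaches it

64 km/h ÷ 3.6 = 17.7778 m/s.
a = μg = 0.65 × 9.8 = 6.370 m/s².
Reaction distance = 17.7778 × 1.7 = 30.222 m.
Braking distance = v²/(2a) = 316.050 / 12.740 = 24.808 m.
Total stopping distance = 30.222 + 24.808 = 55.030 m, vs 65 m available — it stops with 65 − 55.030 = 9.970 m to spare.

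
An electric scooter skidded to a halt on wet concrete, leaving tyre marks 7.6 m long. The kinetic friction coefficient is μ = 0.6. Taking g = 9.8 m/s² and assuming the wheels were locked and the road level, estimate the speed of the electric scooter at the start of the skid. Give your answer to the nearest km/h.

Deceleration a = μg = 0.6 × 9.8 = 5.880 m/s².
v = √(2a·d) = √(2 × 5.880 × 7.6) = √89.376 = 9.4539 m/s.
= 9.4539 × 3.6 = 34.034 km/h.

Initial speed ≈ 34 km/h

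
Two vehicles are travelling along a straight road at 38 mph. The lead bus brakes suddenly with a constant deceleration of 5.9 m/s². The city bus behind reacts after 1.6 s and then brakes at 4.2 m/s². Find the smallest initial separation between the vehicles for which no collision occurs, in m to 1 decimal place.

Minimum gap ≈ 37.1 m

38 mph × 0.44704 = 16.9875 m/s.
Leader travels v²/(2a_L) = 288.575 / 11.800 = 24.456 m before stopping.
Follower covers v·t_r = 16.9875 × 1.6 = 27.180 m while reacting, then v²/(2a_F) = 288.575 / 8.400 = 34.354 m while braking, for a total of 27.180 + 34.354 = 61.534 m.
Since a_F ≤ a_L and the follower starts braking later, the follower is never slower than the leader, so the closest approach is when both have stopped.
Minimum gap = 61.534 − 24.456 = 37.078 m.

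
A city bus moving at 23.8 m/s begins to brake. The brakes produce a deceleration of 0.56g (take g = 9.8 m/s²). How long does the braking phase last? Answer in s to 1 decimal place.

a = 0.56 × 9.8 = 5.488 m/s².
Braking time = v/a = 23.8000 / 5.488 = 4.337 s.

Braking time ≈ 4.3 s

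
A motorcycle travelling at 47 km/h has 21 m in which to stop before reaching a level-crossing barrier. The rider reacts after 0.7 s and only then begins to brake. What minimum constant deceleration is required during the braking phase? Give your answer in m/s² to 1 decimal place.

47 km/h ÷ 3.6 = 13.0556 m/s.
Distance covered during reaction = 13.0556 × 0.7 = 9.139 m.
Distance available for braking: 21 − 9.139 = 11.861 m.
v² = 2a·d ⇒ a = v²/(2d) = 13.0556² / (2 × 11.861) = 170.449 / 23.722 = 7.1853 m/s².

Required deceleration ≈ 7.2 m/s²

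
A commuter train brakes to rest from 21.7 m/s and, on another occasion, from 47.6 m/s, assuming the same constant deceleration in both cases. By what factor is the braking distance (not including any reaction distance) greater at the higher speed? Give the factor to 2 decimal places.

Braking distance d = v²/(2a), so with a fixed, d ∝ v².
Factor = (47.6/21.7)² = 2.1935² = 4.8114.

Factor ≈ 4.81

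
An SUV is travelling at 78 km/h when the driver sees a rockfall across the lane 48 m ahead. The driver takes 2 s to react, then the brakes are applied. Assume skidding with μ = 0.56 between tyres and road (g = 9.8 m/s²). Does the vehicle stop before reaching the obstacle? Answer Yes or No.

No

78 km/h ÷ 3.6 = 21.6667 m/s.
a = μg = 0.56 × 9.8 = 5.488 m/s².
Reaction distance = 21.6667 × 2 = 43.333 m.
Braking distance = v²/(2a) = 469.446 / 10.976 = 42.770 m.
Total stopping distance = 43.333 + 42.770 = 86.103 m, vs 48 m available — it cannot stop in time and overshoots by 86.103 − 48 = 38.103 m.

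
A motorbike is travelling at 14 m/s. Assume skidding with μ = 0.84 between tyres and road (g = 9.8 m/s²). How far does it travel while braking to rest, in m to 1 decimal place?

a = μg = 0.84 × 9.8 = 8.232 m/s².
Braking distance = v²/(2a) = 14.0000² / (2 × 8.232) = 196.000 / 16.464 = 11.905 m.

Braking distance ≈ 11.9 m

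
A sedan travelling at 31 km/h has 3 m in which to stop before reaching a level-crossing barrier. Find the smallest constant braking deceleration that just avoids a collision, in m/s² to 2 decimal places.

Required deceleration ≈ 12.36 m/s²

31 km/h ÷ 3.6 = 8.6111 m/s.
v² = 2a·d ⇒ a = v²/(2d) = 8.6111² / (2 × 3.000) = 74.151 / 6.000 = 12.3585 m/s².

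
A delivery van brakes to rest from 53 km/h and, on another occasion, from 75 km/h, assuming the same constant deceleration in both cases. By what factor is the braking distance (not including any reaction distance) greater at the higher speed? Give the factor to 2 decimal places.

Braking distance d = v²/(2a), so with a fixed, d ∝ v².
Factor = (75/53)² = 1.4151² = 2.0025.

Factor ≈ 2.00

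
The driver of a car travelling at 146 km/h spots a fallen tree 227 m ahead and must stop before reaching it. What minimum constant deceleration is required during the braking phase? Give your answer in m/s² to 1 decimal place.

146 km/h ÷ 3.6 = 40.5556 m/s.
v² = 2a·d ⇒ a = v²/(2d) = 40.5556² / (2 × 227.000) = 1644.757 / 454.000 = 3.6228 m/s².

Required deceleration ≈ 3.6 m/s²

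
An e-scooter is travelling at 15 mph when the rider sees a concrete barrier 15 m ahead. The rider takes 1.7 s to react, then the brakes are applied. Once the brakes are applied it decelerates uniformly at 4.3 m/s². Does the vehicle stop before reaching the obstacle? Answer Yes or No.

No

15 mph × 0.44704 = 6.7056 m/s.
Reaction distance = 6.7056 × 1.7 = 11.400 m.
Braking distance = v²/(2a) = 44.965 / 8.600 = 5.228 m.
Total stopping distance = 11.400 + 5.228 = 16.628 m, vs 15 m available — it cannot stop in time and overshoots by 16.628 − 15 = 1.628 m.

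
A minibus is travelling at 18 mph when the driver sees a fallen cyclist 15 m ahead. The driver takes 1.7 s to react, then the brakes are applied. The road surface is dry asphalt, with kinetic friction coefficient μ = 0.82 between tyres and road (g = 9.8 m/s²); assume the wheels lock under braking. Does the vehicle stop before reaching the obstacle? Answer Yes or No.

18 mph × 0.44704 = 8.0467 m/s.
a = μg = 0.82 × 9.8 = 8.036 m/s².
Reaction distance = 8.0467 × 1.7 = 13.679 m.
Braking distance = v²/(2a) = 64.749 / 16.072 = 4.029 m.
Total stopping distance = 13.679 + 4.029 = 17.708 m, vs 15 m available — it cannot stop in time and overshoots by 17.708 − 15 = 2.708 m.

No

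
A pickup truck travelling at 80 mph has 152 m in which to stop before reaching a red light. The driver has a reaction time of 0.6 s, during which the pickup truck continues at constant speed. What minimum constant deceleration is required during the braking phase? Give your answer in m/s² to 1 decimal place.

Required deceleration ≈ 4.9 m/s²

80 mph × 0.44704 = 35.7632 m/s.
Distance covered during reaction = 35.7632 × 0.6 = 21.458 m.
Distance available for braking: 152 − 21.458 = 130.542 m.
v² = 2a·d ⇒ a = v²/(2d) = 35.7632² / (2 × 130.542) = 1279.006 / 261.084 = 4.8988 m/s².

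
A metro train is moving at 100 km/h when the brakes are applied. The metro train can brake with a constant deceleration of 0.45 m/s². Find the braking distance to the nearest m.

100 km/h ÷ 3.6 = 27.7778 m/s.
Braking distance = v²/(2a) = 27.7778² / (2 × 0.450) = 771.606 / 0.900 = 857.340 m.

Braking distance ≈ 857 m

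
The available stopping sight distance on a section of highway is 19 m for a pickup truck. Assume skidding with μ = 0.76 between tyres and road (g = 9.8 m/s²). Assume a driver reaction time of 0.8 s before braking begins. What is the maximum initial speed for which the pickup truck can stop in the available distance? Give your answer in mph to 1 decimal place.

a = μg = 0.76 × 9.8 = 7.448 m/s².
Stopping distance: v·t_r + v²/(2a) = 19 with t_r = 0.8 s and a = 7.448 m/s².
So v² + 11.917 v − 283.02 = 0.
Positive root: v = −a·t_r + √((a·t_r)² + 2a·d) = −5.958 + √(35.498 + 283.02) = 11.8891 m/s.
11.8891 m/s ÷ 0.44704 = 26.595 mph.

Maximum speed ≈ 26.6 mph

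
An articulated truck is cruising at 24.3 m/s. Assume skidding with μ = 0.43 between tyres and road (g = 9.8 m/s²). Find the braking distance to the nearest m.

a = μg = 0.43 × 9.8 = 4.214 m/s².
Braking distance = v²/(2a) = 24.3000² / (2 × 4.214) = 590.490 / 8.428 = 70.063 m.

Braking distance ≈ 70 m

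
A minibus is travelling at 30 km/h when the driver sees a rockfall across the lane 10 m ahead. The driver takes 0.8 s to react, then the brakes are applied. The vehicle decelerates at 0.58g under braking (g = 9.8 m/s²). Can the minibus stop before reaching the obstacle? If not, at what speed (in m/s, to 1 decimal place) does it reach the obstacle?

30 km/h ÷ 3.6 = 8.3333 m/s.
a = 0.58 × 9.8 = 5.684 m/s².
Reaction distance = 8.3333 × 0.8 = 6.667 m.
Braking distance needed to stop: v²/(2a) = 69.444 / 11.368 = 6.109 m, so total needed = 6.667 + 6.109 = 12.776 m > 10 m — it cannot stop.
Distance remaining when braking begins: 10 − 6.667 = 3.333 m.
v² = v₀² − 2a·d = 69.444 − 2 × 5.684 × 3.333 = 31.554 m²/s².
v = √31.554 = 5.617 m/s.

No — it strikes the obstacle at 5.6 m/s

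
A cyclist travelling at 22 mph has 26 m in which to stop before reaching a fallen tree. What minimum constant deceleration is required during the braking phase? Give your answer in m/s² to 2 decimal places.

Required deceleration ≈ 1.86 m/s²

22 mph × 0.44704 = 9.8349 m/s.
v² = 2a·d ⇒ a = v²/(2d) = 9.8349² / (2 × 26.000) = 96.725 / 52.000 = 1.8601 m/s².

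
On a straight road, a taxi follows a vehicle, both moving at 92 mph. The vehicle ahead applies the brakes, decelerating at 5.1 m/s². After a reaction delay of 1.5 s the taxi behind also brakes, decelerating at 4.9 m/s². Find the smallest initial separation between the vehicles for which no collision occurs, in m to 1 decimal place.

Minimum gap ≈ 68.5 m

92 mph × 0.44704 = 41.1277 m/s.
Leader travels v²/(2a_L) = 1691.488 / 10.200 = 165.832 m before stopping.
Follower covers v·t_r = 41.1277 × 1.5 = 61.692 m while reacting, then v²/(2a_F) = 1691.488 / 9.800 = 172.601 m while braking, for a total of 61.692 + 172.601 = 234.293 m.
Since a_F ≤ a_L and the follower starts braking later, the follower is never slower than the leader, so the closest approach is when both have stopped.
Minimum gap = 234.293 − 165.832 = 68.461 m.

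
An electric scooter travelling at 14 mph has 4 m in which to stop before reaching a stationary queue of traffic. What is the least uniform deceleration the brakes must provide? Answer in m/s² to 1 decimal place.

Required deceleration ≈ 4.9 m/s²

14 mph × 0.44704 = 6.2586 m/s.
v² = 2a·d ⇒ a = v²/(2d) = 6.2586² / (2 × 4.000) = 39.170 / 8.000 = 4.8963 m/s².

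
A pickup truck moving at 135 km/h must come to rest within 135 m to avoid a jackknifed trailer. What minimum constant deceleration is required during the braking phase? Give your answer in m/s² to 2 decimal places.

Required deceleration ≈ 5.21 m/s²

135 km/h ÷ 3.6 = 37.5000 m/s.
v² = 2a·d ⇒ a = v²/(2d) = 37.5000² / (2 × 135.000) = 1406.250 / 270.000 = 5.2083 m/s².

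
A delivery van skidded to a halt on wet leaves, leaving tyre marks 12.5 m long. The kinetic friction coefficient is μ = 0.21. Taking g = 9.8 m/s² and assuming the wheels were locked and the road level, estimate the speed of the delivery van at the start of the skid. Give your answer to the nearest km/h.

Initial speed ≈ 26 km/h

Deceleration a = μg = 0.21 × 9.8 = 2.058 m/s².
v = √(2a·d) = √(2 × 2.058 × 12.5) = √51.450 = 7.1729 m/s.
= 7.1729 × 3.6 = 25.822 km/h.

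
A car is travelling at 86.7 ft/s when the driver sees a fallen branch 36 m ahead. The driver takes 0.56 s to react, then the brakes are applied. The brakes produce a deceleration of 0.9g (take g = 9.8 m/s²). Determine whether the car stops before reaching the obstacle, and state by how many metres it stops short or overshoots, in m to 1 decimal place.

86.7 ft/s × 0.3048 = 26.4262 m/s.
a = 0.9 × 9.8 = 8.820 m/s².
Reaction distance = 26.4262 × 0.56 = 14.799 m.
Braking distance = v²/(2a) = 698.344 / 17.640 = 39.589 m.
Total stopping distance = 14.799 + 39.589 = 54.388 m, vs 36 m available — it cannot stop in time and overshoots by 54.388 − 36 = 18.388 m.

No — it overshoots by 18.4 m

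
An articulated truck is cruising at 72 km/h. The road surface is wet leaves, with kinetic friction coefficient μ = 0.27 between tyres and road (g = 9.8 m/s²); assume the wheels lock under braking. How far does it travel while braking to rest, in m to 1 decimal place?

72 km/h ÷ 3.6 = 20.0000 m/s.
a = μg = 0.27 × 9.8 = 2.646 m/s².
Braking distance = v²/(2a) = 20.0000² / (2 × 2.646) = 400.000 / 5.292 = 75.586 m.

Braking distance ≈ 75.6 m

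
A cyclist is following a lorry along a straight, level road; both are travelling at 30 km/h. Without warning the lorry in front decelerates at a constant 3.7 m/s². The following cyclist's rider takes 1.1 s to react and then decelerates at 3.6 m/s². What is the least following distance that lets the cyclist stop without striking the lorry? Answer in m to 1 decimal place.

Minimum gap ≈ 9.4 m

30 km/h ÷ 3.6 = 8.3333 m/s.
Leader travels v²/(2a_L) = 69.444 / 7.400 = 9.384 m before stopping.
Follower covers v·t_r = 8.3333 × 1.1 = 9.167 m while reacting, then v²/(2a_F) = 69.444 / 7.200 = 9.645 m while braking, for a total of 9.167 + 9.645 = 18.812 m.
Since a_F ≤ a_L and the follower starts braking later, the follower is never slower than the leader, so the closest approach is when both have stopped.
Minimum gap = 18.812 − 9.384 = 9.428 m.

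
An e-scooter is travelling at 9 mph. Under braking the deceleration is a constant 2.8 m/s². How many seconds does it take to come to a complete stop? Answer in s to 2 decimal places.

Braking time ≈ 1.44 s

9 mph × 0.44704 = 4.0234 m/s.
Braking time = v/a = 4.0234 / 2.800 = 1.437 s.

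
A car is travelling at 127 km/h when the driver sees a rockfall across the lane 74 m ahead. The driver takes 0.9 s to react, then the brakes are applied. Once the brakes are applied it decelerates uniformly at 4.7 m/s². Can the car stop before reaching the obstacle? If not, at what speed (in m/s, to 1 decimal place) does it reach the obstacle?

127 km/h ÷ 3.6 = 35.2778 m/s.
Reaction distance = 35.2778 × 0.9 = 31.750 m.
Braking distance needed to stop: v²/(2a) = 1244.523 / 9.400 = 132.396 m, so total needed = 31.750 + 132.396 = 164.146 m > 74 m — it cannot stop.
Distance remaining when braking begins: 74 − 31.750 = 42.250 m.
v² = v₀² − 2a·d = 1244.523 − 2 × 4.700 × 42.250 = 847.373 m²/s².
v = √847.373 = 29.110 m/s.

No — it strikes the obstacle at 29.1 m/s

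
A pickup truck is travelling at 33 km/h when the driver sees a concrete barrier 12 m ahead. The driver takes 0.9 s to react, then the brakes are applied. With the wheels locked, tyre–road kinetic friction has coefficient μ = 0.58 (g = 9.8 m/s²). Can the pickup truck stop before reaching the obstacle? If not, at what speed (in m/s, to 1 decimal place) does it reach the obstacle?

No — it strikes the obstacle at 6.4 m/s

33 km/h ÷ 3.6 = 9.1667 m/s.
a = μg = 0.58 × 9.8 = 5.684 m/s².
Reaction distance = 9.1667 × 0.9 = 8.250 m.
Braking distance needed to stop: v²/(2a) = 84.028 / 11.368 = 7.392 m, so total needed = 8.250 + 7.392 = 15.642 m > 12 m — it cannot stop.
Distance remaining when braking begins: 12 − 8.250 = 3.750 m.
v² = v₀² − 2a·d = 84.028 − 2 × 5.684 × 3.750 = 41.398 m²/s².
v = √41.398 = 6.434 m/s.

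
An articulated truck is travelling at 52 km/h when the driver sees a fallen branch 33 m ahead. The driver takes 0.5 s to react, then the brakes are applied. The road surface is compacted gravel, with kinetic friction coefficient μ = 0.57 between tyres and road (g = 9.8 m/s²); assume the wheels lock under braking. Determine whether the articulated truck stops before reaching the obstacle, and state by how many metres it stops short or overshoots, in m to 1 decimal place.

Yes — it stops 7.1 m short of the obstacle

52 km/h ÷ 3.6 = 14.4444 m/s.
a = μg = 0.57 × 9.8 = 5.586 m/s².
Reaction distance = 14.4444 × 0.5 = 7.222 m.
Braking distance = v²/(2a) = 208.641 / 11.172 = 18.675 m.
Total stopping distance = 7.222 + 18.675 = 25.897 m, vs 33 m available — it stops with 33 − 25.897 = 7.103 m to spare.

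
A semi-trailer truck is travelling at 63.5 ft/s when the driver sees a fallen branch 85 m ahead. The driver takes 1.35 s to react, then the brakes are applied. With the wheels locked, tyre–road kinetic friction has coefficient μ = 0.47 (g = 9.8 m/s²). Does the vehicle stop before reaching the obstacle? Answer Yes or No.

Yes

63.5 ft/s × 0.3048 = 19.3548 m/s.
a = μg = 0.47 × 9.8 = 4.606 m/s².
Reaction distance = 19.3548 × 1.35 = 26.129 m.
Braking distance = v²/(2a) = 374.608 / 9.212 = 40.665 m.
Total stopping distance = 26.129 + 40.665 = 66.794 m, vs 85 m available — it stops with 85 − 66.794 = 18.206 m to spare.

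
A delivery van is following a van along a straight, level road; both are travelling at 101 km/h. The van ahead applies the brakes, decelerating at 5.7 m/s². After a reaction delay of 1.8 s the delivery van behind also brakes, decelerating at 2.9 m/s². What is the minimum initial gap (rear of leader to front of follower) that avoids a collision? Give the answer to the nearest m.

Minimum gap ≈ 117 m

101 km/h ÷ 3.6 = 28.0556 m/s.
Leader travels v²/(2a_L) = 787.117 / 11.400 = 69.045 m before stopping.
Follower covers v·t_r = 28.0556 × 1.8 = 50.500 m while reacting, then v²/(2a_F) = 787.117 / 5.800 = 135.710 m while braking, for a total of 50.500 + 135.710 = 186.210 m.
Since a_F ≤ a_L and the follower starts braking later, the follower is never slower than the leader, so the closest approach is when both have stopped.
Minimum gap = 186.210 − 69.045 = 117.165 m.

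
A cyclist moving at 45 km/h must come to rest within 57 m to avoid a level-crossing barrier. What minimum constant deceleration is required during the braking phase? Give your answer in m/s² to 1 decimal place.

Required deceleration ≈ 1.4 m/s²

45 km/h ÷ 3.6 = 12.5000 m/s.
v² = 2a·d ⇒ a = v²/(2d) = 12.5000² / (2 × 57.000) = 156.250 / 114.000 = 1.3706 m/s².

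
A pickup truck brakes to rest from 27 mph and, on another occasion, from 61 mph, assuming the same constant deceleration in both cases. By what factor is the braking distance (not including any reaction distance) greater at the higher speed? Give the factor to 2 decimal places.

Factor ≈ 5.10

Braking distance d = v²/(2a), so with a fixed, d ∝ v².
Factor = (61/27)² = 2.2593² = 5.1044.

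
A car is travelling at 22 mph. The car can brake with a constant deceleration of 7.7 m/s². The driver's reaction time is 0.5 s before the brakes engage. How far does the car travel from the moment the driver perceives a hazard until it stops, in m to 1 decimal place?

Total stopping distance ≈ 11.2 m

22 mph × 0.44704 = 9.8349 m/s.
Reaction distance = v·t_r = 9.8349 × 0.5 = 4.917 m.
Braking distance = v²/(2a) = 9.8349² / (2 × 7.700) = 96.725 / 15.400 = 6.281 m.
Total = 4.917 + 6.281 = 11.198 m.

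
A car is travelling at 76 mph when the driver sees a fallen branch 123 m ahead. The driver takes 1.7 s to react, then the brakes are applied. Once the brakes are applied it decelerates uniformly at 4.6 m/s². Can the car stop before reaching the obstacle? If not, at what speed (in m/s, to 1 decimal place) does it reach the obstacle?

76 mph × 0.44704 = 33.9750 m/s.
Reaction distance = 33.9750 × 1.7 = 57.758 m.
Braking distance needed to stop: v²/(2a) = 1154.301 / 9.200 = 125.468 m, so total needed = 57.758 + 125.468 = 183.226 m > 123 m — it cannot stop.
Distance remaining when braking begins: 123 − 57.758 = 65.242 m.
v² = v₀² − 2a·d = 1154.301 − 2 × 4.600 × 65.242 = 554.075 m²/s².
v = √554.075 = 23.539 m/s.

No — it strikes the obstacle at 23.5 m/s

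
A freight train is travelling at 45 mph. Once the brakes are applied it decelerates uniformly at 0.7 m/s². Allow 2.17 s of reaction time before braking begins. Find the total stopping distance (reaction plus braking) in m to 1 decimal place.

45 mph × 0.44704 = 20.1168 m/s.
Reaction distance = v·t_r = 20.1168 × 2.17 = 43.653 m.
Braking distance = v²/(2a) = 20.1168² / (2 × 0.700) = 404.686 / 1.400 = 289.061 m.
Total = 43.653 + 289.061 = 332.714 m.

Total stopping distance ≈ 332.7 m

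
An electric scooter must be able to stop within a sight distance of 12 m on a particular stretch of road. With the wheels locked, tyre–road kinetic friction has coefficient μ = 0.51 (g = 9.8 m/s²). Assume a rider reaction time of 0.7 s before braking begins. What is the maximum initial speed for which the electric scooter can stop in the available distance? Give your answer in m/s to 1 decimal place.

a = μg = 0.51 × 9.8 = 4.998 m/s².
Stopping distance: v·t_r + v²/(2a) = 12 with t_r = 0.7 s and a = 4.998 m/s².
So v² + 6.997 v − 119.95 = 0.
Positive root: v = −a·t_r + √((a·t_r)² + 2a·d) = −3.499 + √(12.243 + 119.95) = 7.9985 m/s.

Maximum speed ≈ 8.0 m/s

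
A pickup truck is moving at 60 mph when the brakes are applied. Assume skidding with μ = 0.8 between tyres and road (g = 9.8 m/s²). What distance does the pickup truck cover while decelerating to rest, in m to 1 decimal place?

60 mph × 0.44704 = 26.8224 m/s.
a = μg = 0.8 × 9.8 = 7.840 m/s².
Braking distance = v²/(2a) = 26.8224² / (2 × 7.840) = 719.441 / 15.680 = 45.883 m.

Braking distance ≈ 45.9 m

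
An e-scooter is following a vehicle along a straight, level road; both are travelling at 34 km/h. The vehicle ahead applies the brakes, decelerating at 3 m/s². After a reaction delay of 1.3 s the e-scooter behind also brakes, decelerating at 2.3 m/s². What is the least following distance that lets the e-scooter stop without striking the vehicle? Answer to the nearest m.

34 km/h ÷ 3.6 = 9.4444 m/s.
Leader travels v²/(2a_L) = 89.197 / 6.000 = 14.866 m before stopping.
Follower covers v·t_r = 9.4444 × 1.3 = 12.278 m while reacting, then v²/(2a_F) = 89.197 / 4.600 = 19.391 m while braking, for a total of 12.278 + 19.391 = 31.669 m.
Since a_F ≤ a_L and the follower starts braking later, the follower is never slower than the leader, so the closest approach is when both have stopped.
Minimum gap = 31.669 − 14.866 = 16.803 m.

Minimum gap ≈ 17 m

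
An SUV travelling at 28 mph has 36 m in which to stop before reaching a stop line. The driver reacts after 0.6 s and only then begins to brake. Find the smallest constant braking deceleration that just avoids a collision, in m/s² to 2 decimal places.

28 mph × 0.44704 = 12.5171 m/s.
Distance covered during reaction = 12.5171 × 0.6 = 7.510 m.
Distance available for braking: 36 − 7.510 = 28.490 m.
v² = 2a·d ⇒ a = v²/(2d) = 12.5171² / (2 × 28.490) = 156.678 / 56.980 = 2.7497 m/s².

Required deceleration ≈ 2.75 m/s²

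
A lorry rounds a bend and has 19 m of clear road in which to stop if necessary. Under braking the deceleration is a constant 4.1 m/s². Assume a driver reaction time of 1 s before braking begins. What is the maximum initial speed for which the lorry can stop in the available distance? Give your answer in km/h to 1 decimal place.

Stopping distance: v·t_r + v²/(2a) = 19 with t_r = 1 s and a = 4.100 m/s².
So v² + 8.200 v − 155.80 = 0.
Positive root: v = −a·t_r + √((a·t_r)² + 2a·d) = −4.100 + √(16.810 + 155.80) = 9.0381 m/s.
9.0381 m/s × 3.6 = 32.537 km/h.

Maximum speed ≈ 32.5 km/h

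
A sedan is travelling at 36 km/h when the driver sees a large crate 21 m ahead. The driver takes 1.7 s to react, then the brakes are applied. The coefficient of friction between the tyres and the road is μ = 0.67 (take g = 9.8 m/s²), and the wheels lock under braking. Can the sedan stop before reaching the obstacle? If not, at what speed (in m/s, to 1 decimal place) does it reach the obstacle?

36 km/h ÷ 3.6 = 10.0000 m/s.
a = μg = 0.67 × 9.8 = 6.566 m/s².
Reaction distance = 10.0000 × 1.7 = 17.000 m.
Braking distance needed to stop: v²/(2a) = 100.000 / 13.132 = 7.615 m, so total needed = 17.000 + 7.615 = 24.615 m > 21 m — it cannot stop.
Distance remaining when braking begins: 21 − 17.000 = 4.000 m.
v² = v₀² − 2a·d = 100.000 − 2 × 6.566 × 4.000 = 47.472 m²/s².
v = √47.472 = 6.890 m/s.

No — it strikes the obstacle at 6.9 m/s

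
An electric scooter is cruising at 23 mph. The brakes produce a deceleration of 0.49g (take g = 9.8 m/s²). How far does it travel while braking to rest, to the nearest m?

23 mph × 0.44704 = 10.2819 m/s.
a = 0.49 × 9.8 = 4.802 m/s².
Braking distance = v²/(2a) = 10.2819² / (2 × 4.802) = 105.717 / 9.604 = 11.008 m.

Braking distance ≈ 11 m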